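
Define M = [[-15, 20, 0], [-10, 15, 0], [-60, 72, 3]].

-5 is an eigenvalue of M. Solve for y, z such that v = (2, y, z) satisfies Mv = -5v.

1, 6

We need (M + 5I)v = 0.
M + 5I = [[-10, 20, 0], [-10, 20, 0], [-60, 72, 8]].
Row 1: (-10)·2 + (20)·y + (0)·z = 0
Row 2: (-10)·2 + (20)·y + (0)·z = 0
Row 3: (-60)·2 + (72)·y + (8)·z = 0
Solving gives y = 1, z = 6.
Check: M·(2, 1, 6) = (-10, -5, -30) = -5·(2, 1, 6).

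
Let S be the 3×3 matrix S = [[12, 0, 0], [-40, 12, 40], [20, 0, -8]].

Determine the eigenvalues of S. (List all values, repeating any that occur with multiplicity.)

Set up det(λI - S) = 0.
Expanding along the first row, p(λ) = λ^3 - 16λ^2 - 48λ + 1152.
Since p(-8) = 0, λ = -8 is a root.
Dividing by (λ + 8) leaves λ^2 - 24λ + 144.
The quadratic factor is (λ - 12)^2.
Eigenvalues: -8, 12, 12.

-8, 12, 12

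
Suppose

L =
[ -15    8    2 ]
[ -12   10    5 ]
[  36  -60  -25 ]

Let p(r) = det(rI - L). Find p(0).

990

p(0) = det(0·I − L) = det(−L) = (−1)^3·det(L).
det(L) = -990, so p(0) = 990.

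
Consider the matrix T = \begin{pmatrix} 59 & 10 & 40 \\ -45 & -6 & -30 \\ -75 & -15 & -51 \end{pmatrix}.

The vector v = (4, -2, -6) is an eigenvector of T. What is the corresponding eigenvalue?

-6

Compute Tv: T·(4, -2, -6) = (-24, 12, 36).
Since Tv = λv, compare component 1: -24 = λ·4, so λ = -6.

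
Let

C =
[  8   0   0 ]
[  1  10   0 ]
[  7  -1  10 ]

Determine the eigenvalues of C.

C is lower triangular, so its eigenvalues are the diagonal entries.
Diagonal: 8, 10, 10.

8, 10, 10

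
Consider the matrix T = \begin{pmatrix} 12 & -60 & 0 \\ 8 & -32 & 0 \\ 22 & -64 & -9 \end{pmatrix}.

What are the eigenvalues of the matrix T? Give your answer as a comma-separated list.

-12, -9, -8

The characteristic polynomial is p(λ) = det(λI - T).
Cofactor expansion gives p(λ) = λ^3 + 29λ^2 + 276λ + 864.
Since p(-8) = 0, λ = -8 is a root.
Dividing by (λ + 8) leaves λ^2 + 21λ + 108.
The quadratic factors as (λ + 12)·(λ + 9).
Eigenvalues: -12, -9, -8.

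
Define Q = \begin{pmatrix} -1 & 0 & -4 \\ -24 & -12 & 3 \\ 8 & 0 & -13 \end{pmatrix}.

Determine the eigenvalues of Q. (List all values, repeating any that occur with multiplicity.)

-12, -9, -5

The characteristic polynomial is p(λ) = det(λI - Q).
Cofactor expansion gives p(λ) = λ^3 + 26λ^2 + 213λ + 540.
Try λ = -12: p(-12) = 0, so -12 is a root.
Dividing by (λ + 12) leaves λ^2 + 14λ + 45.
The quadratic factors as (λ + 9)·(λ + 5).
Eigenvalues: -12, -9, -5.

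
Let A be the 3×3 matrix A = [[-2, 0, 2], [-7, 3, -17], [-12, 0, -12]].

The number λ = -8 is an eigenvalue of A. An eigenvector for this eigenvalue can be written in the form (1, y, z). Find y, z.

We need (A + 8I)v = 0.
A + 8I = [[6, 0, 2], [-7, 11, -17], [-12, 0, -4]].
Row 1: (6)·1 + (0)·y + (2)·z = 0
Row 2: (-7)·1 + (11)·y + (-17)·z = 0
Row 3: (-12)·1 + (0)·y + (-4)·z = 0
Solving gives y = -4, z = -3.
Check: A·(1, -4, -3) = (-8, 32, 24) = -8·(1, -4, -3).

-4, -3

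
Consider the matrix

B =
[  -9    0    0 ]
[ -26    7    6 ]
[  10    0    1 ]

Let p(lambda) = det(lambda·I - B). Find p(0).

p(0) = det(0·I − B) = det(−B) = (−1)^3·det(B).
det(B) = -63, so p(0) = 63.

63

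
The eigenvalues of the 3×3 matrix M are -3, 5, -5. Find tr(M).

-3

trace(M) is the sum of the eigenvalues: (-3) + (5) + (-5) = -3.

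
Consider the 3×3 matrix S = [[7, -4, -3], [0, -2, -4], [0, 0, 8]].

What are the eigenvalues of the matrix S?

S is upper triangular, so its eigenvalues are the diagonal entries.
Diagonal: 7, -2, 8.

-2, 7, 8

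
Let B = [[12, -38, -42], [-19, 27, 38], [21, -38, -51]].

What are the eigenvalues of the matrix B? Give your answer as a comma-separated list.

-11, -9, 8

Set up det(sI - B) = 0.
Cofactor expansion gives p(s) = s^3 + 12s^2 - 61s - 792.
Rational-root test: s = 8 gives p(8) = 0.
Factor out (s - 8): p(s) = (s - 8)·(s^2 + 20s + 99).
The quadratic factors as (s + 11)·(s + 9).
Eigenvalues: -11, -9, 8.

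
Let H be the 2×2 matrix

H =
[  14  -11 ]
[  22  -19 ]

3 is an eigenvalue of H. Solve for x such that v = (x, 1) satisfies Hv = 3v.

1

We need (H - 3I)v = 0.
H - 3I = [[11, -11], [22, -22]].
Row 1: (11)·x + (-11)·1 = 0
Row 2: (22)·x + (-22)·1 = 0
Solving gives x = 1.
Check: H·(1, 1) = (3, 3) = 3·(1, 1).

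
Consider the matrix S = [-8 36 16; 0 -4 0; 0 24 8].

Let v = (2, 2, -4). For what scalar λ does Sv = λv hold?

-4

Compute Sv: S·(2, 2, -4) = (-8, -8, 16).
Since Sv = λv, compare component 1: -8 = λ·2, so λ = -4.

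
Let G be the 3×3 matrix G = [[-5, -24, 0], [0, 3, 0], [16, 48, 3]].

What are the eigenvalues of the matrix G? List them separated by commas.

-5, 3, 3

Compute the characteristic polynomial p(λ) = det(λI - G).
Cofactor expansion gives p(λ) = λ^3 - λ^2 - 21λ + 45.
Since p(3) = 0, λ = 3 is a root.
Dividing by (λ - 3) leaves λ^2 + 2λ - 15.
The quadratic factors as (λ + 5)·(λ - 3).
Eigenvalues: -5, 3, 3.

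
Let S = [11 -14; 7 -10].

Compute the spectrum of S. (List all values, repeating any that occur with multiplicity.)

det(S - rI) = (11 - r)(-10 - r) - (-14)·(7) = r^2 - r - 12.
This factors as (r + 3)·(r - 4) = 0.
Eigenvalues: -3, 4.

-3, 4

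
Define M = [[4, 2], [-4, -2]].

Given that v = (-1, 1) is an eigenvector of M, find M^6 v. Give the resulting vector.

First find the eigenvalue: Mv = (-2, 2) = 2·(-1, 1), so λ = 2.
Then M^6 v = λ^6·v = 2^6·(-1, 1) = 64·(-1, 1) = (-64, 64).

(-64, 64)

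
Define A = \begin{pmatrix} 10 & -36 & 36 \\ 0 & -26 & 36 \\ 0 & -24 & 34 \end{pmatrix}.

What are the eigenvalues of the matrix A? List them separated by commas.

-2, 10, 10

The characteristic polynomial is p(λ) = det(λI - A).
Expanding the 3×3 determinant: p(λ) = λ^3 - 18λ^2 + 60λ + 200.
Since p(-2) = 0, λ = -2 is a root.
Dividing by (λ + 2) leaves λ^2 - 20λ + 100.
The quadratic factor is (λ - 10)^2.
Eigenvalues: -2, 10, 10.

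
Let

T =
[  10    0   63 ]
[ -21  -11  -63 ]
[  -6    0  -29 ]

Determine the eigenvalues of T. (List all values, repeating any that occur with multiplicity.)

Set up det(μI - T) = 0.
Cofactor expansion gives p(μ) = μ^3 + 30μ^2 + 297μ + 968.
Try μ = -8: p(-8) = 0, so -8 is a root.
Dividing by (μ + 8) leaves μ^2 + 22μ + 121.
The quadratic factor is (μ + 11)^2.
Eigenvalues: -11, -11, -8.

-11, -11, -8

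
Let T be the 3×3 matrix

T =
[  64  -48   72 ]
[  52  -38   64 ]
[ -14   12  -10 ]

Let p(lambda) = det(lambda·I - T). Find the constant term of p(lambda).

160

p(lambda) = lambda^3 - 16·lambda^2 + 44·lambda + 160.
The constant term is 160.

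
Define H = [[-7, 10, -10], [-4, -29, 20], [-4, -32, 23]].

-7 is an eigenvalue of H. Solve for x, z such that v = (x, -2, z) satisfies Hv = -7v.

We need (H + 7I)v = 0.
H + 7I = [[0, 10, -10], [-4, -22, 20], [-4, -32, 30]].
Row 1: (0)·x + (10)·-2 + (-10)·z = 0
Row 2: (-4)·x + (-22)·-2 + (20)·z = 0
Row 3: (-4)·x + (-32)·-2 + (30)·z = 0
Solving gives x = 1, z = -2.
Check: H·(1, -2, -2) = (-7, 14, 14) = -7·(1, -2, -2).

1, -2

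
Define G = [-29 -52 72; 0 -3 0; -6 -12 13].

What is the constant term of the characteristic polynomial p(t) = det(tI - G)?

p(0) = det(0·I − G) = det(−G) = (−1)^3·det(G).
det(G) = -165, so p(0) = 165.

165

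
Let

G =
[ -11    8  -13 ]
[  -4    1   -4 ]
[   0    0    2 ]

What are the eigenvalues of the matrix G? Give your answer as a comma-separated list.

-7, -3, 2

The characteristic polynomial is p(s) = det(sI - G).
Cofactor expansion gives p(s) = s^3 + 8s^2 + s - 42.
Rational-root test: s = -3 gives p(-3) = 0.
Dividing by (s + 3) leaves s^2 + 5s - 14.
The quadratic factors as (s + 7)·(s - 2).
Eigenvalues: -7, -3, 2.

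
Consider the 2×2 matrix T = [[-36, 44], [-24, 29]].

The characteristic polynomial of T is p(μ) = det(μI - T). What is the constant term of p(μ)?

p(μ) = μ^2 + 7μ + 12.
The constant term is 12.

12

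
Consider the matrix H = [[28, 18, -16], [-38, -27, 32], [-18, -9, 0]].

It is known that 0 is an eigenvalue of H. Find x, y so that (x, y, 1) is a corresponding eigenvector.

-2, 4

We need (H)v = 0.
H = [[28, 18, -16], [-38, -27, 32], [-18, -9, 0]].
Row 1: (28)·x + (18)·y + (-16)·1 = 0
Row 2: (-38)·x + (-27)·y + (32)·1 = 0
Row 3: (-18)·x + (-9)·y + (0)·1 = 0
Solving gives x = -2, y = 4.
Check: H·(-2, 4, 1) = (0, 0, 0) = 0·(-2, 4, 1).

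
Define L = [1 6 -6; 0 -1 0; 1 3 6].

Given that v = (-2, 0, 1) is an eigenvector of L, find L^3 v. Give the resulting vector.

First find the eigenvalue: Lv = (-8, 0, 4) = 4·(-2, 0, 1), so λ = 4.
Then L^3 v = λ^3·v = 4^3·(-2, 0, 1) = 64·(-2, 0, 1) = (-128, 0, 64).

(-128, 0, 64)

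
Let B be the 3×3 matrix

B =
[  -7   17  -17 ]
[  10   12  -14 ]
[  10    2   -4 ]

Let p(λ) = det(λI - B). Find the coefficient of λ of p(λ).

p(λ) = λ^3 - λ^2 - 76λ - 140.
The coefficient of λ is -76.

-76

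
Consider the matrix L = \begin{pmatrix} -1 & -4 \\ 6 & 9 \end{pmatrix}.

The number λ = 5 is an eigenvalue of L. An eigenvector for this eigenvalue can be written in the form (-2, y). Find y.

3

We need (L - 5I)v = 0.
L - 5I = [[-6, -4], [6, 4]].
Row 1: (-6)·-2 + (-4)·y = 0
Row 2: (6)·-2 + (4)·y = 0
Solving gives y = 3.
Check: L·(-2, 3) = (-10, 15) = 5·(-2, 3).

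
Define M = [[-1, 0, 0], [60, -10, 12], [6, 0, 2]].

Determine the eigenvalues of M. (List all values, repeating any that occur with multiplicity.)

-10, -1, 2

Compute the characteristic polynomial p(t) = det(tI - M).
Expanding the 3×3 determinant: p(t) = t^3 + 9t^2 - 12t - 20.
Try t = -1: p(-1) = 0, so -1 is a root.
Dividing by (t + 1) leaves t^2 + 8t - 20.
The quadratic factors as (t + 10)·(t - 2).
Eigenvalues: -10, -1, 2.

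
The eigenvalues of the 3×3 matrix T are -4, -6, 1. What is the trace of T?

-9

trace(T) is the sum of the eigenvalues: (-4) + (-6) + (1) = -9.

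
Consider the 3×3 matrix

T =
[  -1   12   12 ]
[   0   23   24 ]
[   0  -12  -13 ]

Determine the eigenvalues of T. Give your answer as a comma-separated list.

Set up det(λI - T) = 0.
Cofactor expansion gives p(λ) = λ^3 - 9λ^2 - 21λ - 11.
Try λ = -1: p(-1) = 0, so -1 is a root.
Dividing by (λ + 1) leaves λ^2 - 10λ - 11.
The quadratic factors as (λ + 1)·(λ - 11).
Eigenvalues: -1, -1, 11.

-1, -1, 11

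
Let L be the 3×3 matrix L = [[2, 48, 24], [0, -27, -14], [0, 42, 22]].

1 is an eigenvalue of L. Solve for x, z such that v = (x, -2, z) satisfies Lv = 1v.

We need (L - 1I)v = 0.
L - 1I = [[1, 48, 24], [0, -28, -14], [0, 42, 21]].
Row 1: (1)·x + (48)·-2 + (24)·z = 0
Row 2: (0)·x + (-28)·-2 + (-14)·z = 0
Row 3: (0)·x + (42)·-2 + (21)·z = 0
Solving gives x = 0, z = 4.
Check: L·(0, -2, 4) = (0, -2, 4) = 1·(0, -2, 4).

0, 4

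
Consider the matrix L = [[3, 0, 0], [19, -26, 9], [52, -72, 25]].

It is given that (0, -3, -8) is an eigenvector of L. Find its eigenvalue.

-2

Compute Lv: L·(0, -3, -8) = (0, 6, 16).
Since Lv = λv, compare component 2: 6 = λ·-3, so λ = -2.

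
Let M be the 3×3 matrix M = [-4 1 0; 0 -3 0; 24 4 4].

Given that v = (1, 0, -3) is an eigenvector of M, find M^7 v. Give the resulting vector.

First find the eigenvalue: Mv = (-4, 0, 12) = -4·(1, 0, -3), so λ = -4.
Then M^7 v = λ^7·v = (-4)^7·(1, 0, -3) = -16384·(1, 0, -3) = (-16384, 0, 49152).

(-16384, 0, 49152)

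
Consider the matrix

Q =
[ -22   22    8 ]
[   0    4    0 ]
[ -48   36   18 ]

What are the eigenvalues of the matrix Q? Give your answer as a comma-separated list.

-6, 2, 4

The characteristic polynomial is p(lambda) = det(lambda·I - Q).
Expanding the 3×3 determinant: p(lambda) = lambda^3 - 28·lambda + 48.
Since p(-6) = 0, lambda = -6 is a root.
Factor out (lambda + 6): p(lambda) = (lambda + 6)·(lambda^2 - 6·lambda + 8).
The quadratic factors as (lambda - 2)·(lambda - 4).
Eigenvalues: -6, 2, 4.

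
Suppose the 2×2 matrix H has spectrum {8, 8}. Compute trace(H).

trace(H) is the sum of the eigenvalues: (8) + (8) = 16.

16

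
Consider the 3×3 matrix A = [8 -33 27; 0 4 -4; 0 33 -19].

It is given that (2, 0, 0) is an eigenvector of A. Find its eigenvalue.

Compute Av: A·(2, 0, 0) = (16, 0, 0).
Since Av = λv, compare component 1: 16 = λ·2, so λ = 8.

8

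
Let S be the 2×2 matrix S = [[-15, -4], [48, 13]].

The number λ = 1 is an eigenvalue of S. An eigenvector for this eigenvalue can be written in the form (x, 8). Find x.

-2

We need (S - 1I)v = 0.
S - 1I = [[-16, -4], [48, 12]].
Row 1: (-16)·x + (-4)·8 = 0
Row 2: (48)·x + (12)·8 = 0
Solving gives x = -2.
Check: S·(-2, 8) = (-2, 8) = 1·(-2, 8).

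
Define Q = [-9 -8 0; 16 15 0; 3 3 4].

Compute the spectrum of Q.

-1, 4, 7

The characteristic polynomial is p(λ) = det(λI - Q).
Expanding the 3×3 determinant: p(λ) = λ^3 - 10λ^2 + 17λ + 28.
Try λ = -1: p(-1) = 0, so -1 is a root.
Factor out (λ + 1): p(λ) = (λ + 1)·(λ^2 - 11λ + 28).
The quadratic factors as (λ - 4)·(λ - 7).
Eigenvalues: -1, 4, 7.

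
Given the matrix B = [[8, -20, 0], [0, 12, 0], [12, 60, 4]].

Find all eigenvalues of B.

The characteristic polynomial is p(s) = det(sI - B).
Cofactor expansion gives p(s) = s^3 - 24s^2 + 176s - 384.
Since p(4) = 0, s = 4 is a root.
Dividing by (s - 4) leaves s^2 - 20s + 96.
The quadratic factors as (s - 8)·(s - 12).
Eigenvalues: 4, 8, 12.

4, 8, 12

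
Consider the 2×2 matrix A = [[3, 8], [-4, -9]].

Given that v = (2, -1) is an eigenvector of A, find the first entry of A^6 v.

First find the eigenvalue: Av = (-2, 1) = -1·(2, -1), so λ = -1.
Then A^6 v = λ^6·v = (-1)^6·(2, -1) = 1·(2, -1) = (2, -1).

2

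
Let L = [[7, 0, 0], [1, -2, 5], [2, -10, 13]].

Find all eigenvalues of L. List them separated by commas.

3, 7, 8

Set up det(sI - L) = 0.
Cofactor expansion gives p(s) = s^3 - 18s^2 + 101s - 168.
Since p(8) = 0, s = 8 is a root.
Factor out (s - 8): p(s) = (s - 8)·(s^2 - 10s + 21).
The quadratic factors as (s - 3)·(s - 7).
Eigenvalues: 3, 7, 8.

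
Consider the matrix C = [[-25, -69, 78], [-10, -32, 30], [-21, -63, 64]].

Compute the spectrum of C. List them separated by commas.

The characteristic polynomial is p(s) = det(sI - C).
Cofactor expansion gives p(s) = s^3 - 7s^2 - 10s + 16.
Rational-root test: s = 1 gives p(1) = 0.
Dividing by (s - 1) leaves s^2 - 6s - 16.
The quadratic factors as (s + 2)·(s - 8).
Eigenvalues: -2, 1, 8.

-2, 1, 8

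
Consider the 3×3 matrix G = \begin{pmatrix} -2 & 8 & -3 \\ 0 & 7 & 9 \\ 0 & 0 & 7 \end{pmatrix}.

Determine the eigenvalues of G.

-2, 7, 7

G is upper triangular, so its eigenvalues are the diagonal entries.
Diagonal: -2, 7, 7.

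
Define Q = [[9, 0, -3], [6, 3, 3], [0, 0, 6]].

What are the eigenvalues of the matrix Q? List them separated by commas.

3, 6, 9

Set up det(μI - Q) = 0.
Expanding along the first row, p(μ) = μ^3 - 18μ^2 + 99μ - 162.
Since p(3) = 0, μ = 3 is a root.
Dividing by (μ - 3) leaves μ^2 - 15μ + 54.
The quadratic factors as (μ - 6)·(μ - 9).
Eigenvalues: 3, 6, 9.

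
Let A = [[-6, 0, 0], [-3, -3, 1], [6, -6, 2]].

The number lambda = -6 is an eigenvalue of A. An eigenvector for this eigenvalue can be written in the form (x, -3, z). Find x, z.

-3, 0

We need (A + 6I)v = 0.
A + 6I = [[0, 0, 0], [-3, 3, 1], [6, -6, 8]].
Row 1: (0)·x + (0)·-3 + (0)·z = 0
Row 2: (-3)·x + (3)·-3 + (1)·z = 0
Row 3: (6)·x + (-6)·-3 + (8)·z = 0
Solving gives x = -3, z = 0.
Check: A·(-3, -3, 0) = (18, 18, 0) = -6·(-3, -3, 0).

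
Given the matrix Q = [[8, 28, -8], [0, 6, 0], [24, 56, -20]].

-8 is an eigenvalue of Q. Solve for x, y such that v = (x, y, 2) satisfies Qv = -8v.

1, 0

We need (Q + 8I)v = 0.
Q + 8I = [[16, 28, -8], [0, 14, 0], [24, 56, -12]].
Row 1: (16)·x + (28)·y + (-8)·2 = 0
Row 2: (0)·x + (14)·y + (0)·2 = 0
Row 3: (24)·x + (56)·y + (-12)·2 = 0
Solving gives x = 1, y = 0.
Check: Q·(1, 0, 2) = (-8, 0, -16) = -8·(1, 0, 2).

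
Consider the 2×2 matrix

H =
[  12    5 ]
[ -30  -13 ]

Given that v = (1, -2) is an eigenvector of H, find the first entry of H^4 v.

First find the eigenvalue: Hv = (2, -4) = 2·(1, -2), so λ = 2.
Then H^4 v = λ^4·v = 2^4·(1, -2) = 16·(1, -2) = (16, -32).

16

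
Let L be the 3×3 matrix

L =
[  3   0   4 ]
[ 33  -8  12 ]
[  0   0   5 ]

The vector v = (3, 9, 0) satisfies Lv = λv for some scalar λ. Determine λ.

3

Compute Lv: L·(3, 9, 0) = (9, 27, 0).
Since Lv = λv, compare component 1: 9 = λ·3, so λ = 3.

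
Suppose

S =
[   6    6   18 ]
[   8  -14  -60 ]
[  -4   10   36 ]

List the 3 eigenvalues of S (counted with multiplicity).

6, 10, 12

Set up det(μI - S) = 0.
Cofactor expansion gives p(μ) = μ^3 - 28μ^2 + 252μ - 720.
Try μ = 6: p(6) = 0, so 6 is a root.
Dividing by (μ - 6) leaves μ^2 - 22μ + 120.
The quadratic factors as (μ - 10)·(μ - 12).
Eigenvalues: 6, 10, 12.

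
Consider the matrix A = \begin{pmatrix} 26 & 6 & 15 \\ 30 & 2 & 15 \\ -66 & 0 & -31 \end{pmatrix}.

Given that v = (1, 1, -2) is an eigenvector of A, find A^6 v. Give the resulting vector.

(64, 64, -128)

First find the eigenvalue: Av = (2, 2, -4) = 2·(1, 1, -2), so λ = 2.
Then A^6 v = λ^6·v = 2^6·(1, 1, -2) = 64·(1, 1, -2) = (64, 64, -128).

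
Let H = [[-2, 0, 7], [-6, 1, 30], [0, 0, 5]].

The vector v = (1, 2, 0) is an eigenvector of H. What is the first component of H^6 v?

64

First find the eigenvalue: Hv = (-2, -4, 0) = -2·(1, 2, 0), so λ = -2.
Then H^6 v = λ^6·v = (-2)^6·(1, 2, 0) = 64·(1, 2, 0) = (64, 128, 0).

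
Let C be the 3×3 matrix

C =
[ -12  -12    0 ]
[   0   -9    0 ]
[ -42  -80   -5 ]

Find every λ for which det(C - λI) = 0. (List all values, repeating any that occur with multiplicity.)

-12, -9, -5

The characteristic polynomial is p(μ) = det(μI - C).
Cofactor expansion gives p(μ) = μ^3 + 26μ^2 + 213μ + 540.
Rational-root test: μ = -12 gives p(-12) = 0.
Factor out (μ + 12): p(μ) = (μ + 12)·(μ^2 + 14μ + 45).
The quadratic factors as (μ + 9)·(μ + 5).
Eigenvalues: -12, -9, -5.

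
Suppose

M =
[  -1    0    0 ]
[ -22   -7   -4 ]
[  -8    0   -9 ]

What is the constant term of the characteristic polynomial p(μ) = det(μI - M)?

p(0) = det(0·I − M) = det(−M) = (−1)^3·det(M).
det(M) = -63, so p(0) = 63.

63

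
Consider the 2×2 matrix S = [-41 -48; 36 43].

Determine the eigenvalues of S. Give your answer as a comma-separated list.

-5, 7

det(S - sI) = (-41 - s)(43 - s) - (-48)·(36) = s^2 - 2s - 35.
This factors as (s + 5)·(s - 7) = 0.
Eigenvalues: -5, 7.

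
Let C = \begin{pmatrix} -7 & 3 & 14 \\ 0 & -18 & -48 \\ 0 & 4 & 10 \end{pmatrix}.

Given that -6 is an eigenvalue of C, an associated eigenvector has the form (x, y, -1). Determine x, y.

-2, 4

We need (C + 6I)v = 0.
C + 6I = [[-1, 3, 14], [0, -12, -48], [0, 4, 16]].
Row 1: (-1)·x + (3)·y + (14)·-1 = 0
Row 2: (0)·x + (-12)·y + (-48)·-1 = 0
Row 3: (0)·x + (4)·y + (16)·-1 = 0
Solving gives x = -2, y = 4.
Check: C·(-2, 4, -1) = (12, -24, 6) = -6·(-2, 4, -1).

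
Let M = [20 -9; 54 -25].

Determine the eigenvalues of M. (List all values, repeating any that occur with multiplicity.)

-7, 2

det(M - λI) = (20 - λ)(-25 - λ) - (-9)·(54) = λ^2 + 5λ - 14.
This factors as (λ + 7)·(λ - 2) = 0.
Eigenvalues: -7, 2.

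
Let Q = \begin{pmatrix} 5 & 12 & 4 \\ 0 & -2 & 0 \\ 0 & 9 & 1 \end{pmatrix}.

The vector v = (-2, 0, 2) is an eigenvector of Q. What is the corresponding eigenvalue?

Compute Qv: Q·(-2, 0, 2) = (-2, 0, 2).
Since Qv = λv, compare component 1: -2 = λ·-2, so λ = 1.

1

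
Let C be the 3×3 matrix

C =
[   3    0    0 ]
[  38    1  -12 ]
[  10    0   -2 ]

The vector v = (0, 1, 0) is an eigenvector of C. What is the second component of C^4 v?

First find the eigenvalue: Cv = (0, 1, 0) = 1·(0, 1, 0), so λ = 1.
Then C^4 v = λ^4·v = 1^4·(0, 1, 0) = 1·(0, 1, 0) = (0, 1, 0).

1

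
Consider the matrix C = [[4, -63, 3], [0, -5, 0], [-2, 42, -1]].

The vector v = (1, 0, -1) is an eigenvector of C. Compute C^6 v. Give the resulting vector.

First find the eigenvalue: Cv = (1, 0, -1) = 1·(1, 0, -1), so λ = 1.
Then C^6 v = λ^6·v = 1^6·(1, 0, -1) = 1·(1, 0, -1) = (1, 0, -1).

(1, 0, -1)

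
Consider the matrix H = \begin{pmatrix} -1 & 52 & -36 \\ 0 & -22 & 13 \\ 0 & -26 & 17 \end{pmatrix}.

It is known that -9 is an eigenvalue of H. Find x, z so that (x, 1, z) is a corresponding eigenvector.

We need (H + 9I)v = 0.
H + 9I = [[8, 52, -36], [0, -13, 13], [0, -26, 26]].
Row 1: (8)·x + (52)·1 + (-36)·z = 0
Row 2: (0)·x + (-13)·1 + (13)·z = 0
Row 3: (0)·x + (-26)·1 + (26)·z = 0
Solving gives x = -2, z = 1.
Check: H·(-2, 1, 1) = (18, -9, -9) = -9·(-2, 1, 1).

-2, 1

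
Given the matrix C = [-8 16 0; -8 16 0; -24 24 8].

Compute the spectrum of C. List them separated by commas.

The characteristic polynomial is p(t) = det(tI - C).
Expanding along the first row, p(t) = t^3 - 16t^2 + 64t.
Try t = 0: p(0) = 0, so 0 is a root.
Factor out t: p(t) = t·(t^2 - 16t + 64).
The quadratic factor is (t - 8)^2.
Eigenvalues: 0, 8, 8.

0, 8, 8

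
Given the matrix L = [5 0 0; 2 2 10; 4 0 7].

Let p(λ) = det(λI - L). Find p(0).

p(0) = det(0·I − L) = det(−L) = (−1)^3·det(L).
det(L) = 70, so p(0) = -70.

-70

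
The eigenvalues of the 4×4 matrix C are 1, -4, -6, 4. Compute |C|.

det(C) is the product of the eigenvalues: (1) · (-4) · (-6) · (4) = 96.

96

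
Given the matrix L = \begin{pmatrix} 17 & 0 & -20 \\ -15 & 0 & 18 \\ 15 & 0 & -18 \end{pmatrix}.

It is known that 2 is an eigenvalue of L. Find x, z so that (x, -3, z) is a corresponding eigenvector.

4, 3

We need (L - 2I)v = 0.
L - 2I = [[15, 0, -20], [-15, -2, 18], [15, 0, -20]].
Row 1: (15)·x + (0)·-3 + (-20)·z = 0
Row 2: (-15)·x + (-2)·-3 + (18)·z = 0
Row 3: (15)·x + (0)·-3 + (-20)·z = 0
Solving gives x = 4, z = 3.
Check: L·(4, -3, 3) = (8, -6, 6) = 2·(4, -3, 3).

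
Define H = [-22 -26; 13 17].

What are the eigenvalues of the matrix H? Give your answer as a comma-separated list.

det(H - λI) = (-22 - λ)(17 - λ) - (-26)·(13) = λ^2 + 5λ - 36.
This factors as (λ + 9)·(λ - 4) = 0.
Eigenvalues: -9, 4.

-9, 4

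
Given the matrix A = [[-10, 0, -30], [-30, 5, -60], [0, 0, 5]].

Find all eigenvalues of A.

-10, 5, 5

Set up det(sI - A) = 0.
Cofactor expansion gives p(s) = s^3 - 75s + 250.
Try s = 5: p(5) = 0, so 5 is a root.
Dividing by (s - 5) leaves s^2 + 5s - 50.
The quadratic factors as (s + 10)·(s - 5).
Eigenvalues: -10, 5, 5.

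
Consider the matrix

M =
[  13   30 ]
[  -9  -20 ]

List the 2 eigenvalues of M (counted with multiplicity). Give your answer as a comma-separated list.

det(M - tI) = (13 - t)(-20 - t) - (30)·(-9) = t^2 + 7t + 10.
This factors as (t + 5)·(t + 2) = 0.
Eigenvalues: -5, -2.

-5, -2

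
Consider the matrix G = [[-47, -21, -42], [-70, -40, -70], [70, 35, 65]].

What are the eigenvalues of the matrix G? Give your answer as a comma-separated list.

-12, -5, -5

Set up det(rI - G) = 0.
Expanding the 3×3 determinant: p(r) = r^3 + 22r^2 + 145r + 300.
Rational-root test: r = -5 gives p(-5) = 0.
Factor out (r + 5): p(r) = (r + 5)·(r^2 + 17r + 60).
The quadratic factors as (r + 12)·(r + 5).
Eigenvalues: -12, -5, -5.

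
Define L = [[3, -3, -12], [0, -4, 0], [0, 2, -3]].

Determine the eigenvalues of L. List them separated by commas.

-4, -3, 3

The characteristic polynomial is p(λ) = det(λI - L).
Expanding along the first row, p(λ) = λ^3 + 4λ^2 - 9λ - 36.
Since p(3) = 0, λ = 3 is a root.
Dividing by (λ - 3) leaves λ^2 + 7λ + 12.
The quadratic factors as (λ + 4)·(λ + 3).
Eigenvalues: -4, -3, 3.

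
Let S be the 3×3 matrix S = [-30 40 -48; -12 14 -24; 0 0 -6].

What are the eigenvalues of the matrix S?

-10, -6, -6

The characteristic polynomial is p(r) = det(rI - S).
Cofactor expansion gives p(r) = r^3 + 22r^2 + 156r + 360.
Rational-root test: r = -6 gives p(-6) = 0.
Dividing by (r + 6) leaves r^2 + 16r + 60.
The quadratic factors as (r + 10)·(r + 6).
Eigenvalues: -10, -6, -6.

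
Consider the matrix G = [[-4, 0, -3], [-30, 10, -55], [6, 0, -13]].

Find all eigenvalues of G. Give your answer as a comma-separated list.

The characteristic polynomial is p(λ) = det(λI - G).
Expanding along the first row, p(λ) = λ^3 + 7λ^2 - 100λ - 700.
Try λ = -7: p(-7) = 0, so -7 is a root.
Factor out (λ + 7): p(λ) = (λ + 7)·(λ^2 - 100).
The quadratic factors as (λ + 10)·(λ - 10).
Eigenvalues: -10, -7, 10.

-10, -7, 10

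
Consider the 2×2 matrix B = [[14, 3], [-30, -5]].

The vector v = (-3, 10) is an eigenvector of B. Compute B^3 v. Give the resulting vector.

(-192, 640)

First find the eigenvalue: Bv = (-12, 40) = 4·(-3, 10), so λ = 4.
Then B^3 v = λ^3·v = 4^3·(-3, 10) = 64·(-3, 10) = (-192, 640).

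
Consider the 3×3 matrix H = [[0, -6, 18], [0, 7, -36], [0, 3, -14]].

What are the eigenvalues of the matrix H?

-5, -2, 0

Set up det(lambda·I - H) = 0.
Expanding the 3×3 determinant: p(lambda) = lambda^3 + 7·lambda^2 + 10·lambda.
Rational-root test: lambda = 0 gives p(0) = 0.
Factor out lambda: p(lambda) = lambda·(lambda^2 + 7·lambda + 10).
The quadratic factors as (lambda + 5)·(lambda + 2).
Eigenvalues: -5, -2, 0.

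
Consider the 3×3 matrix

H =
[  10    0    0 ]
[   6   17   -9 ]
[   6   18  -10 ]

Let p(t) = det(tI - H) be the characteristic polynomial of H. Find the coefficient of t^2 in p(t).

-17

The coefficient of t^2 of det(tI - H) is −trace(H).
trace(H) = (10) + (17) + (-10) = 17, so the coefficient is -17.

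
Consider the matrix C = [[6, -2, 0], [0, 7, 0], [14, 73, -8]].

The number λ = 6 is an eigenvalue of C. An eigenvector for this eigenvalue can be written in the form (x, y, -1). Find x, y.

We need (C - 6I)v = 0.
C - 6I = [[0, -2, 0], [0, 1, 0], [14, 73, -14]].
Row 1: (0)·x + (-2)·y + (0)·-1 = 0
Row 2: (0)·x + (1)·y + (0)·-1 = 0
Row 3: (14)·x + (73)·y + (-14)·-1 = 0
Solving gives x = -1, y = 0.
Check: C·(-1, 0, -1) = (-6, 0, -6) = 6·(-1, 0, -1).

-1, 0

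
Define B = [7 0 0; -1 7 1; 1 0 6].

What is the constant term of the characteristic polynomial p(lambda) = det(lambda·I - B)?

p(0) = det(0·I − B) = det(−B) = (−1)^3·det(B).
det(B) = 294, so p(0) = -294.

-294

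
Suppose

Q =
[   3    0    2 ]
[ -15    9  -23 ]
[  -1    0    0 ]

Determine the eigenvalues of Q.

1, 2, 9

Set up det(λI - Q) = 0.
Expanding the 3×3 determinant: p(λ) = λ^3 - 12λ^2 + 29λ - 18.
Try λ = 1: p(1) = 0, so 1 is a root.
Dividing by (λ - 1) leaves λ^2 - 11λ + 18.
The quadratic factors as (λ - 2)·(λ - 9).
Eigenvalues: 1, 2, 9.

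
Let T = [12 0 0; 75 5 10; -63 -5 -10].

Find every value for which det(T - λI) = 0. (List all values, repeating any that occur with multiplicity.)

-5, 0, 12

Set up det(λI - T) = 0.
Cofactor expansion gives p(λ) = λ^3 - 7λ^2 - 60λ.
Rational-root test: λ = 0 gives p(0) = 0.
Factor out λ: p(λ) = λ·(λ^2 - 7λ - 60).
The quadratic factors as (λ + 5)·(λ - 12).
Eigenvalues: -5, 0, 12.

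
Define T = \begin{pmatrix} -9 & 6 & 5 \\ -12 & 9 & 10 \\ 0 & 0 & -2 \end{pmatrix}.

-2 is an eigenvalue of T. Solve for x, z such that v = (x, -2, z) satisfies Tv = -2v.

We need (T + 2I)v = 0.
T + 2I = [[-7, 6, 5], [-12, 11, 10], [0, 0, 0]].
Row 1: (-7)·x + (6)·-2 + (5)·z = 0
Row 2: (-12)·x + (11)·-2 + (10)·z = 0
Row 3: (0)·x + (0)·-2 + (0)·z = 0
Solving gives x = -1, z = 1.
Check: T·(-1, -2, 1) = (2, 4, -2) = -2·(-1, -2, 1).

-1, 1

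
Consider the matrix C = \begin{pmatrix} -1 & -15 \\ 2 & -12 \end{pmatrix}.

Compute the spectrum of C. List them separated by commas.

-7, -6

det(C - rI) = (-1 - r)(-12 - r) - (-15)·(2) = r^2 + 13r + 42.
This factors as (r + 7)·(r + 6) = 0.
Eigenvalues: -7, -6.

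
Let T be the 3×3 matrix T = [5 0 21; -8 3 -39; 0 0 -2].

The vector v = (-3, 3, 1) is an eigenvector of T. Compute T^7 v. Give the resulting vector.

First find the eigenvalue: Tv = (6, -6, -2) = -2·(-3, 3, 1), so λ = -2.
Then T^7 v = λ^7·v = (-2)^7·(-3, 3, 1) = -128·(-3, 3, 1) = (384, -384, -128).

(384, -384, -128)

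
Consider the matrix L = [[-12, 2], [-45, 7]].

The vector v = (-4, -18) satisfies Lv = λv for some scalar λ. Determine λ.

-3

Compute Lv: L·(-4, -18) = (12, 54).
Since Lv = λv, compare component 1: 12 = λ·-4, so λ = -3.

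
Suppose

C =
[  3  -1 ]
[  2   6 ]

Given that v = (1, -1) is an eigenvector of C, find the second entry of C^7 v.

First find the eigenvalue: Cv = (4, -4) = 4·(1, -1), so λ = 4.
Then C^7 v = λ^7·v = 4^7·(1, -1) = 16384·(1, -1) = (16384, -16384).

-16384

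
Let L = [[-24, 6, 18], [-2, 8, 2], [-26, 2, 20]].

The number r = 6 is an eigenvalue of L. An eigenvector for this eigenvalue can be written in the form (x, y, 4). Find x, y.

2, -2

We need (L - 6I)v = 0.
L - 6I = [[-30, 6, 18], [-2, 2, 2], [-26, 2, 14]].
Row 1: (-30)·x + (6)·y + (18)·4 = 0
Row 2: (-2)·x + (2)·y + (2)·4 = 0
Row 3: (-26)·x + (2)·y + (14)·4 = 0
Solving gives x = 2, y = -2.
Check: L·(2, -2, 4) = (12, -12, 24) = 6·(2, -2, 4).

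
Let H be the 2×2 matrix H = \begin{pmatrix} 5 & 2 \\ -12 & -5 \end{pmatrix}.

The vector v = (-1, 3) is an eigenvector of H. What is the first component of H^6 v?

First find the eigenvalue: Hv = (1, -3) = -1·(-1, 3), so λ = -1.
Then H^6 v = λ^6·v = (-1)^6·(-1, 3) = 1·(-1, 3) = (-1, 3).

-1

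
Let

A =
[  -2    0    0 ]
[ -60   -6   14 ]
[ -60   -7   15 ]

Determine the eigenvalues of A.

-2, 1, 8

The characteristic polynomial is p(λ) = det(λI - A).
Cofactor expansion gives p(λ) = λ^3 - 7λ^2 - 10λ + 16.
Rational-root test: λ = 1 gives p(1) = 0.
Factor out (λ - 1): p(λ) = (λ - 1)·(λ^2 - 6λ - 16).
The quadratic factors as (λ + 2)·(λ - 8).
Eigenvalues: -2, 1, 8.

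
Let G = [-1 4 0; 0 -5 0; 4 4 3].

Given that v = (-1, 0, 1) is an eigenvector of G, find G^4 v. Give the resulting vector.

First find the eigenvalue: Gv = (1, 0, -1) = -1·(-1, 0, 1), so λ = -1.
Then G^4 v = λ^4·v = (-1)^4·(-1, 0, 1) = 1·(-1, 0, 1) = (-1, 0, 1).

(-1, 0, 1)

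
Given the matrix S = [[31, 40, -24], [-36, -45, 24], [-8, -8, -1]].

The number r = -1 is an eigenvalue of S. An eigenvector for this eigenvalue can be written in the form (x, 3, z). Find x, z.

We need (S + 1I)v = 0.
S + 1I = [[32, 40, -24], [-36, -44, 24], [-8, -8, 0]].
Row 1: (32)·x + (40)·3 + (-24)·z = 0
Row 2: (-36)·x + (-44)·3 + (24)·z = 0
Row 3: (-8)·x + (-8)·3 + (0)·z = 0
Solving gives x = -3, z = 1.
Check: S·(-3, 3, 1) = (3, -3, -1) = -1·(-3, 3, 1).

-3, 1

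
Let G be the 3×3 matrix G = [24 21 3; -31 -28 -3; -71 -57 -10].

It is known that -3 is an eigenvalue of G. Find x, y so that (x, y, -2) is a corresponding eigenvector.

We need (G + 3I)v = 0.
G + 3I = [[27, 21, 3], [-31, -25, -3], [-71, -57, -7]].
Row 1: (27)·x + (21)·y + (3)·-2 = 0
Row 2: (-31)·x + (-25)·y + (-3)·-2 = 0
Row 3: (-71)·x + (-57)·y + (-7)·-2 = 0
Solving gives x = 1, y = -1.
Check: G·(1, -1, -2) = (-3, 3, 6) = -3·(1, -1, -2).

1, -1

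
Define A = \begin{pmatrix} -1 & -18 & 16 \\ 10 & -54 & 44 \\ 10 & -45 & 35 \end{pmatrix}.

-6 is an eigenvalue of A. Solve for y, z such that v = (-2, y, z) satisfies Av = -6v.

We need (A + 6I)v = 0.
A + 6I = [[5, -18, 16], [10, -48, 44], [10, -45, 41]].
Row 1: (5)·-2 + (-18)·y + (16)·z = 0
Row 2: (10)·-2 + (-48)·y + (44)·z = 0
Row 3: (10)·-2 + (-45)·y + (41)·z = 0
Solving gives y = -5, z = -5.
Check: A·(-2, -5, -5) = (12, 30, 30) = -6·(-2, -5, -5).

-5, -5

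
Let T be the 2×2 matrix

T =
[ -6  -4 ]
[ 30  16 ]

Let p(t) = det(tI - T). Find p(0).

24

p(0) = det(0·I − T) = det(−T) = (−1)^2·det(T).
det(T) = 24, so p(0) = 24.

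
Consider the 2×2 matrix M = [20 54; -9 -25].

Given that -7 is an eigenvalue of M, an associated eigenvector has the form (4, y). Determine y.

-2

We need (M + 7I)v = 0.
M + 7I = [[27, 54], [-9, -18]].
Row 1: (27)·4 + (54)·y = 0
Row 2: (-9)·4 + (-18)·y = 0
Solving gives y = -2.
Check: M·(4, -2) = (-28, 14) = -7·(4, -2).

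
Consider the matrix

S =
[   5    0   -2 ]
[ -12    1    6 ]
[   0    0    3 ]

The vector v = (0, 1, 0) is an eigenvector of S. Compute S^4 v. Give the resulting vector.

First find the eigenvalue: Sv = (0, 1, 0) = 1·(0, 1, 0), so λ = 1.
Then S^4 v = λ^4·v = 1^4·(0, 1, 0) = 1·(0, 1, 0) = (0, 1, 0).

(0, 1, 0)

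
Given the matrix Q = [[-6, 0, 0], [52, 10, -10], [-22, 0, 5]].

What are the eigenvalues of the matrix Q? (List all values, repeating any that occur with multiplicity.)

Compute the characteristic polynomial p(μ) = det(μI - Q).
Expanding the 3×3 determinant: p(μ) = μ^3 - 9μ^2 - 40μ + 300.
Since p(10) = 0, μ = 10 is a root.
Dividing by (μ - 10) leaves μ^2 + μ - 30.
The quadratic factors as (μ + 6)·(μ - 5).
Eigenvalues: -6, 5, 10.

-6, 5, 10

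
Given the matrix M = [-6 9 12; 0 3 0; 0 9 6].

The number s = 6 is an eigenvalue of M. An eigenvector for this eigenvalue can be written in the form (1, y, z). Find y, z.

We need (M - 6I)v = 0.
M - 6I = [[-12, 9, 12], [0, -3, 0], [0, 9, 0]].
Row 1: (-12)·1 + (9)·y + (12)·z = 0
Row 2: (0)·1 + (-3)·y + (0)·z = 0
Row 3: (0)·1 + (9)·y + (0)·z = 0
Solving gives y = 0, z = 1.
Check: M·(1, 0, 1) = (6, 0, 6) = 6·(1, 0, 1).

0, 1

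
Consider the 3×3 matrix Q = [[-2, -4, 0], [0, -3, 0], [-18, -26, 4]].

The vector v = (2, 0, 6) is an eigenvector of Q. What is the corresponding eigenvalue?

-2

Compute Qv: Q·(2, 0, 6) = (-4, 0, -12).
Since Qv = λv, compare component 1: -4 = λ·2, so λ = -2.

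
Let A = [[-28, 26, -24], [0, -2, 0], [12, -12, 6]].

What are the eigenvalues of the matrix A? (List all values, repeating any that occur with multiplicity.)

The characteristic polynomial is p(r) = det(rI - A).
Cofactor expansion gives p(r) = r^3 + 24r^2 + 164r + 240.
Try r = -12: p(-12) = 0, so -12 is a root.
Dividing by (r + 12) leaves r^2 + 12r + 20.
The quadratic factors as (r + 10)·(r + 2).
Eigenvalues: -12, -10, -2.

-12, -10, -2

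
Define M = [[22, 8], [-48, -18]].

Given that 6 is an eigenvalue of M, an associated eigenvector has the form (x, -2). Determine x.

1

We need (M - 6I)v = 0.
M - 6I = [[16, 8], [-48, -24]].
Row 1: (16)·x + (8)·-2 = 0
Row 2: (-48)·x + (-24)·-2 = 0
Solving gives x = 1.
Check: M·(1, -2) = (6, -12) = 6·(1, -2).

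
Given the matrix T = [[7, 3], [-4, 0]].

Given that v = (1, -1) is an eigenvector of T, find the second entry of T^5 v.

First find the eigenvalue: Tv = (4, -4) = 4·(1, -1), so λ = 4.
Then T^5 v = λ^5·v = 4^5·(1, -1) = 1024·(1, -1) = (1024, -1024).

-1024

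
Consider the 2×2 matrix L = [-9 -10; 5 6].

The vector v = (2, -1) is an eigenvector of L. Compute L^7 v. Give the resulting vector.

(-32768, 16384)

First find the eigenvalue: Lv = (-8, 4) = -4·(2, -1), so λ = -4.
Then L^7 v = λ^7·v = (-4)^7·(2, -1) = -16384·(2, -1) = (-32768, 16384).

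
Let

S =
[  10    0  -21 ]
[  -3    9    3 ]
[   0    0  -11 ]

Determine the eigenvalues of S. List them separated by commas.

Set up det(μI - S) = 0.
Expanding along the first row, p(μ) = μ^3 - 8μ^2 - 119μ + 990.
Rational-root test: μ = 9 gives p(9) = 0.
Factor out (μ - 9): p(μ) = (μ - 9)·(μ^2 + μ - 110).
The quadratic factors as (μ + 11)·(μ - 10).
Eigenvalues: -11, 9, 10.

-11, 9, 10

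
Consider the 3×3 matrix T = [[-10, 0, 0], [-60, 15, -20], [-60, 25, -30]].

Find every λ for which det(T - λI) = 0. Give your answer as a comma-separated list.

The characteristic polynomial is p(λ) = det(λI - T).
Expanding along the first row, p(λ) = λ^3 + 25λ^2 + 200λ + 500.
Try λ = -5: p(-5) = 0, so -5 is a root.
Factor out (λ + 5): p(λ) = (λ + 5)·(λ^2 + 20λ + 100).
The quadratic factor is (λ + 10)^2.
Eigenvalues: -10, -10, -5.

-10, -10, -5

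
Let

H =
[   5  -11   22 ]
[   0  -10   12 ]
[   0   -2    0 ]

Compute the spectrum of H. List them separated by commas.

-6, -4, 5

Set up det(lambda·I - H) = 0.
Expanding the 3×3 determinant: p(lambda) = lambda^3 + 5·lambda^2 - 26·lambda - 120.
Since p(-4) = 0, lambda = -4 is a root.
Dividing by (lambda + 4) leaves lambda^2 + lambda - 30.
The quadratic factors as (lambda + 6)·(lambda - 5).
Eigenvalues: -6, -4, 5.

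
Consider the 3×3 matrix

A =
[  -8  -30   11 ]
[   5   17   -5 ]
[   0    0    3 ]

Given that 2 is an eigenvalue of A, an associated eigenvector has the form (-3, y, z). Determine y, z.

1, 0

We need (A - 2I)v = 0.
A - 2I = [[-10, -30, 11], [5, 15, -5], [0, 0, 1]].
Row 1: (-10)·-3 + (-30)·y + (11)·z = 0
Row 2: (5)·-3 + (15)·y + (-5)·z = 0
Row 3: (0)·-3 + (0)·y + (1)·z = 0
Solving gives y = 1, z = 0.
Check: A·(-3, 1, 0) = (-6, 2, 0) = 2·(-3, 1, 0).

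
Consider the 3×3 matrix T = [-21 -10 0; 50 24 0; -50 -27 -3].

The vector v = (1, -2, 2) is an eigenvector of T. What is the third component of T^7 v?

First find the eigenvalue: Tv = (-1, 2, -2) = -1·(1, -2, 2), so λ = -1.
Then T^7 v = λ^7·v = (-1)^7·(1, -2, 2) = -1·(1, -2, 2) = (-1, 2, -2).

-2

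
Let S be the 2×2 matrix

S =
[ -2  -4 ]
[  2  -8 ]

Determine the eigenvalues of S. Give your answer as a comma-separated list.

-6, -4

det(S - rI) = (-2 - r)(-8 - r) - (-4)·(2) = r^2 + 10r + 24.
This factors as (r + 6)·(r + 4) = 0.
Eigenvalues: -6, -4.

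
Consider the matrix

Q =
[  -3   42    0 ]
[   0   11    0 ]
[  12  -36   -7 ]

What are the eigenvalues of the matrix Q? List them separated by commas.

Compute the characteristic polynomial p(r) = det(rI - Q).
Expanding along the first row, p(r) = r^3 - r^2 - 89r - 231.
Rational-root test: r = -3 gives p(-3) = 0.
Dividing by (r + 3) leaves r^2 - 4r - 77.
The quadratic factors as (r + 7)·(r - 11).
Eigenvalues: -7, -3, 11.

-7, -3, 11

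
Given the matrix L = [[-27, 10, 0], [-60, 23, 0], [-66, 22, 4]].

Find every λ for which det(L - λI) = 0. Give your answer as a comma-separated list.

Compute the characteristic polynomial p(r) = det(rI - L).
Expanding the 3×3 determinant: p(r) = r^3 - 37r + 84.
Try r = 3: p(3) = 0, so 3 is a root.
Dividing by (r - 3) leaves r^2 + 3r - 28.
The quadratic factors as (r + 7)·(r - 4).
Eigenvalues: -7, 3, 4.

-7, 3, 4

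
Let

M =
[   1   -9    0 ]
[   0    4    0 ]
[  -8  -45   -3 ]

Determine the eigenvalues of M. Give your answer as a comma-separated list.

Compute the characteristic polynomial p(t) = det(tI - M).
Expanding the 3×3 determinant: p(t) = t^3 - 2t^2 - 11t + 12.
Rational-root test: t = -3 gives p(-3) = 0.
Factor out (t + 3): p(t) = (t + 3)·(t^2 - 5t + 4).
The quadratic factors as (t - 1)·(t - 4).
Eigenvalues: -3, 1, 4.

-3, 1, 4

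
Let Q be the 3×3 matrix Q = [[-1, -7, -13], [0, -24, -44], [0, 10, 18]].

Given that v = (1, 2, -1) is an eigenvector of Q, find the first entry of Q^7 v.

-128

First find the eigenvalue: Qv = (-2, -4, 2) = -2·(1, 2, -1), so λ = -2.
Then Q^7 v = λ^7·v = (-2)^7·(1, 2, -1) = -128·(1, 2, -1) = (-128, -256, 128).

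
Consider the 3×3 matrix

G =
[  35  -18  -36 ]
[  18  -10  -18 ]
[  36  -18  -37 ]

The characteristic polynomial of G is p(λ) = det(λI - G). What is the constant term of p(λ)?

p(λ) = λ^3 + 12λ^2 + 21λ + 10.
The constant term is 10.

10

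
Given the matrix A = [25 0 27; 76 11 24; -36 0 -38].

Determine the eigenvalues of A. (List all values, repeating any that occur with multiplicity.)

Set up det(tI - A) = 0.
Expanding the 3×3 determinant: p(t) = t^3 + 2t^2 - 121t - 242.
Since p(-2) = 0, t = -2 is a root.
Dividing by (t + 2) leaves t^2 - 121.
The quadratic factors as (t + 11)·(t - 11).
Eigenvalues: -11, -2, 11.

-11, -2, 11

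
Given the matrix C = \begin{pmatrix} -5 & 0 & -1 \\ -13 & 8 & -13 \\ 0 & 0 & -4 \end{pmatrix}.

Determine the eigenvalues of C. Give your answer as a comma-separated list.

The characteristic polynomial is p(lambda) = det(lambda·I - C).
Expanding along the first row, p(lambda) = lambda^3 + lambda^2 - 52·lambda - 160.
Try lambda = 8: p(8) = 0, so 8 is a root.
Dividing by (lambda - 8) leaves lambda^2 + 9·lambda + 20.
The quadratic factors as (lambda + 5)·(lambda + 4).
Eigenvalues: -5, -4, 8.

-5, -4, 8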